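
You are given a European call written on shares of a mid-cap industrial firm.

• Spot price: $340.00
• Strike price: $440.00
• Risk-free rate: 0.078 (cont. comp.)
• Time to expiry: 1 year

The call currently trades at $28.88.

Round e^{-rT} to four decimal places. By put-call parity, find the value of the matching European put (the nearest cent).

exp(−rT) = exp(−0.078·1) = 0.9250
Put-call parity: C − P = S − K·e^(−rT) = 340 − 440·0.9250 = 340 − 407.0000 = -67.0000
P = C − (C − P) = 28.88 − (-67.0000) = 95.8800

$95.88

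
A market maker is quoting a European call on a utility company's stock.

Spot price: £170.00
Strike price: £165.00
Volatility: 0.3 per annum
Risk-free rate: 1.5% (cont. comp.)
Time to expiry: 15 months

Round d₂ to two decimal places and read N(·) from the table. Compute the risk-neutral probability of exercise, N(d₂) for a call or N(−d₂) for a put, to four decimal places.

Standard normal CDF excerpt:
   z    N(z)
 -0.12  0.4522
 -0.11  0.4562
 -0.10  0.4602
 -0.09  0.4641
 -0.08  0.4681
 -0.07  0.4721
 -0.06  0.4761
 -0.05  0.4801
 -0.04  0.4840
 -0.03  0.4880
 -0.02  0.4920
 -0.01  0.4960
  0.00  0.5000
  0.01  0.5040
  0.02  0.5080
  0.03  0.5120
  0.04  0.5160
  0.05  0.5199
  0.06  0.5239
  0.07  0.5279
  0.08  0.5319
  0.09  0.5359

σ√T = 0.3·√1.25 = 0.3354
d₁ = [ln(170/165) + (0.015 + ½·0.3²)·1.25] / (σ√T) = (0.0299 + 0.0750) / 0.3354 = 0.3126 ≈ 0.31
d₂ = 0.3126 − 0.3354 = -0.0228 ≈ -0.02
Risk-neutral Pr[S_T > K] = N(d₂) = N(-0.02) = 0.4920

0.4920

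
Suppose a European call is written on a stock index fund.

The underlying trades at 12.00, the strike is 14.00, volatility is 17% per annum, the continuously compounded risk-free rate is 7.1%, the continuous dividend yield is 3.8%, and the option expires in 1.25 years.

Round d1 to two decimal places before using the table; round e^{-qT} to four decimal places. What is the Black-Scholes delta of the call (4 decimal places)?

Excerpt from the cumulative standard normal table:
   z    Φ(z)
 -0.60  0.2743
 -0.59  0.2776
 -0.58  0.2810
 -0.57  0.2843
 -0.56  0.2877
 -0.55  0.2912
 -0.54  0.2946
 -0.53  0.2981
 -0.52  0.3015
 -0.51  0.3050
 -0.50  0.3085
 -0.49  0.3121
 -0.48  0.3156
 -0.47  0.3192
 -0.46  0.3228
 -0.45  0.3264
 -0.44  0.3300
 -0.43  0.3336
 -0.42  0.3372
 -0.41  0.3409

0.2942

σ√T = 0.17 × 1.1180 = 0.1901
ln(S/K) + (r − q + σ²/2)T = ln(12/14) + (0.071 − 0.038 + 0.17²/2)·1.25 = -0.1542 + 0.0593 = -0.0948
d₁ = -0.0948 / 0.1901 = -0.4990 → -0.50
N(d₁) = N(-0.50) = 0.3085
Δ_call = exp(−qT)·N(d₁) = 0.9536·0.3085 = 0.2942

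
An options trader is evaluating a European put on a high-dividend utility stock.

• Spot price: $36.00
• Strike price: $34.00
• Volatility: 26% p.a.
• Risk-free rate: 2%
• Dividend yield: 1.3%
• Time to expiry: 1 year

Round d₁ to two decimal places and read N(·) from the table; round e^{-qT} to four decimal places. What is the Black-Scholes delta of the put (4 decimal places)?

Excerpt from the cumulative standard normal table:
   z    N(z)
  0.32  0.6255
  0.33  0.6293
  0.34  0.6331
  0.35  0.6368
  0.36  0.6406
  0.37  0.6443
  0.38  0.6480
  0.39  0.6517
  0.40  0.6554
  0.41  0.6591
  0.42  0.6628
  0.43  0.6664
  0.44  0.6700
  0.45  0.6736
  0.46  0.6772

-0.3475

σ√T = 0.26 × 1.0000 = 0.2600
d₁ = [ln(36/34) + (0.02 − 0.013 + ½·0.26²)·1] / (σ√T) = (0.0572 + 0.0408) / 0.2600 = 0.3768 ⇒ 0.38
N(d₁) = N(0.38) = 0.6480
Δ_put = exp(−qT)·(N(d₁) − 1) = 0.9871·(0.6480 − 1) = -0.3475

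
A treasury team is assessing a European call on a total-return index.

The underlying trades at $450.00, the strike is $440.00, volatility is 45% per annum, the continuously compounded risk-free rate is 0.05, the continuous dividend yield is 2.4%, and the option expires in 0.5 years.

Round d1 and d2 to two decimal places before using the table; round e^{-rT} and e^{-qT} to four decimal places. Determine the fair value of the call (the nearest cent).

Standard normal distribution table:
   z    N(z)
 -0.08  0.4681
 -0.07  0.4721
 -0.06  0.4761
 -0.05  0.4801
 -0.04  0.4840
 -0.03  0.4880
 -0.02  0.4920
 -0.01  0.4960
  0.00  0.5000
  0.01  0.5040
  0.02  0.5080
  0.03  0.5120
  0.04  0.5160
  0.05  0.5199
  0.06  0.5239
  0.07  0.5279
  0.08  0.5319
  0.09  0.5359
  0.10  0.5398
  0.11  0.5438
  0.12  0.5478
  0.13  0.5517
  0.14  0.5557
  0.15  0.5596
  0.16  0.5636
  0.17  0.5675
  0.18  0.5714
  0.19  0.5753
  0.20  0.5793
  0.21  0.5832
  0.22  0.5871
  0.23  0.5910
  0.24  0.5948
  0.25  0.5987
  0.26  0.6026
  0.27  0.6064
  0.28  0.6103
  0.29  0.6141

σ√T = 0.45·√0.5 = 0.3182
d₁ = [ln(450/440) + (0.05 − 0.024 + 0.45²/2)·0.5] / 0.3182 = [0.0225 + 0.0636] / 0.3182 = 0.2706 ⇒ 0.27
d₂ = d₁ − σ√T = 0.2706 − 0.3182 = -0.0476 ⇒ -0.05
e^(−qT) = e^(−0.024·0.5) = 0.9881;  e^(−rT) = e^(−0.05·0.5) = 0.9753
C = 450·0.9881·N(0.27) − 440·0.9753·N(-0.05) = 450·0.9881·0.6064 − 440·0.9753·0.4801 = 269.6327 − 206.0263 = 63.6065

$63.61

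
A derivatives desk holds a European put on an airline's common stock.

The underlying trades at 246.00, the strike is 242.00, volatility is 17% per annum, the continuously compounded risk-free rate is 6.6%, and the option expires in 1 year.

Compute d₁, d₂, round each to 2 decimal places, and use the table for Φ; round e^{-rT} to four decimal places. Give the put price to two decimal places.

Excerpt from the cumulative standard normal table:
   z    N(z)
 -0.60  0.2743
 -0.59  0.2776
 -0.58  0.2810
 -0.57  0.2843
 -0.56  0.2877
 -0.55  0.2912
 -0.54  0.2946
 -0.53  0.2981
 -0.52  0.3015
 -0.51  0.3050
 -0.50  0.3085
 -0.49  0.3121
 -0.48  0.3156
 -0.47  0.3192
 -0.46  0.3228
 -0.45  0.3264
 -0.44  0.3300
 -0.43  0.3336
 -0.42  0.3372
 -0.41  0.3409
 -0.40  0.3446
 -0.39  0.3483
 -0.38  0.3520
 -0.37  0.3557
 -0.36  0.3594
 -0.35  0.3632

8.13

T = 1;  σ√T = 0.1700
d₁ = [ln(246/242) + (0.066 + 0.17²/2)·1] / 0.1700 = [0.0164 + 0.0805] / 0.1700 = 0.5697 ≈ 0.57
d₂ = d₁ − σ√T = 0.5697 − 0.1700 = 0.3997 ≈ 0.40
e^(−rT) = e^(−0.066·1) = 0.9361
N(−d₂) = N(-0.40) = 0.3446;  N(−d₁) = N(-0.57) = 0.2843
P = 242·0.9361·0.3446 − 246·0.2843 = 78.0644 − 69.9378 = 8.1266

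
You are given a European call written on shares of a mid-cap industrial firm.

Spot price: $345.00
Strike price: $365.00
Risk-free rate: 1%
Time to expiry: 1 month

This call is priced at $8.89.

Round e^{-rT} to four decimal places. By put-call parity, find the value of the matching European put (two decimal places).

$28.60

e^(−rT) = e^(−0.01·0.08333) = 0.9992
Put-call parity: C − P = S − K·e^(−rT) = 345 − 365·0.9992 = 345 − 364.7080 = -19.7080
P = C − (C − P) = 8.89 − (-19.7080) = 28.5980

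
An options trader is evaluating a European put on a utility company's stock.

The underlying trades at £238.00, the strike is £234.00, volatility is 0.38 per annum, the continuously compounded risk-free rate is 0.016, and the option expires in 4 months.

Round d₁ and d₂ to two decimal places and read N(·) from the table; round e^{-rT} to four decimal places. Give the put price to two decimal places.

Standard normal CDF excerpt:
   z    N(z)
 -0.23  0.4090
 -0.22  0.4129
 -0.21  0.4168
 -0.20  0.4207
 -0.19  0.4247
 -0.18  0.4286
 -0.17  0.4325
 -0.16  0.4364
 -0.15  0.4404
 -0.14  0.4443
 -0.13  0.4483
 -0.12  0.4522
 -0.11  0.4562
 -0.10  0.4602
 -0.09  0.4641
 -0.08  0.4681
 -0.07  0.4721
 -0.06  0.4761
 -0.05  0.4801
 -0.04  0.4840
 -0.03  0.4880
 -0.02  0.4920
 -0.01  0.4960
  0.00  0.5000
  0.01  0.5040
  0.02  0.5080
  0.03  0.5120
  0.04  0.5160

T = 0.3333;  σ√T = 0.2194
d₁ = [ln(238/234) + (0.016 + 0.38²/2)·0.3333] / 0.2194 = [0.0169 + 0.0294] / 0.2194 = 0.2113 which rounds to 0.21
d₂ = d₁ − σ√T = 0.2113 − 0.2194 = -0.0081 which rounds to -0.01
e^(−rT) = e^(−0.016·0.3333) = 0.9947
P = 234·0.9947·N(0.01) − 238·N(-0.21) = 234·0.9947·0.5040 − 238·0.4168 = 117.3109 − 99.1984 = 18.1125

£18.11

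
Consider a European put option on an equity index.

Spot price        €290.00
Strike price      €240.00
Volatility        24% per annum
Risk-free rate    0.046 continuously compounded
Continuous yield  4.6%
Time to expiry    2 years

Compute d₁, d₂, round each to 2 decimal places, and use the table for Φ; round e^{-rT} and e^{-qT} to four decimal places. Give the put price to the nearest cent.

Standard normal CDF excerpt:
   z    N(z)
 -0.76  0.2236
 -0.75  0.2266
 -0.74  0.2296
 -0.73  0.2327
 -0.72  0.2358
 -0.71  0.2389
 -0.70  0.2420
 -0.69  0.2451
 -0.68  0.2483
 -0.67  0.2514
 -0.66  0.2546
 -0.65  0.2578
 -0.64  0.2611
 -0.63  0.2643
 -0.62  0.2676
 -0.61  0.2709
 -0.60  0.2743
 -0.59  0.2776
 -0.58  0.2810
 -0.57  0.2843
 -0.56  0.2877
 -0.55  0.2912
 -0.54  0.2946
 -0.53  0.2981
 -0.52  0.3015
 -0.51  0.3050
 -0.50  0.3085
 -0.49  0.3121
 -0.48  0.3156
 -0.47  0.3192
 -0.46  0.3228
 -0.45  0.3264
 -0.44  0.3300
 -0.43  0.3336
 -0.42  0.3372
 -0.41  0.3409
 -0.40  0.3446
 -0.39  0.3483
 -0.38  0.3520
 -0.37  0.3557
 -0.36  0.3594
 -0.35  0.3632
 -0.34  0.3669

€14.69

σ√T = 0.24 × 1.4142 = 0.3394
ln(S/K) + (r − q + σ²/2)T = ln(290/240) + (0.046 − 0.046 + 0.24²/2)·2 = 0.1892 + 0.0576 = 0.2468
d₁ = 0.2468 / 0.3394 = 0.7273 ≈ 0.73
d₂ = d₁ − σ√T = 0.7273 − 0.3394 = 0.3879 ≈ 0.39
e^(−qT) = e^(−0.046·2) = 0.9121;  e^(−rT) = e^(−0.046·2) = 0.9121
N(−d₂) = N(-0.39) = 0.3483;  N(−d₁) = N(-0.73) = 0.2327
P = 240·0.9121·0.3483 − 290·0.9121·0.2327 = 76.2443 − 61.5512 = 14.6930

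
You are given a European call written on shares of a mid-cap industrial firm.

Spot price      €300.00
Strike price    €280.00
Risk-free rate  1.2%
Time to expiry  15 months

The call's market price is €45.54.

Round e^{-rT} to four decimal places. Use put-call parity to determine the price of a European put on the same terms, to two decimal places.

€21.37

exp(−rT) = exp(−0.012·1.25) = 0.9851
Put-call parity: C − P = S − K·e^(−rT) = 300 − 280·0.9851 = 300 − 275.8280 = 24.1720
P = C − (C − P) = 45.54 − (24.1720) = 21.3680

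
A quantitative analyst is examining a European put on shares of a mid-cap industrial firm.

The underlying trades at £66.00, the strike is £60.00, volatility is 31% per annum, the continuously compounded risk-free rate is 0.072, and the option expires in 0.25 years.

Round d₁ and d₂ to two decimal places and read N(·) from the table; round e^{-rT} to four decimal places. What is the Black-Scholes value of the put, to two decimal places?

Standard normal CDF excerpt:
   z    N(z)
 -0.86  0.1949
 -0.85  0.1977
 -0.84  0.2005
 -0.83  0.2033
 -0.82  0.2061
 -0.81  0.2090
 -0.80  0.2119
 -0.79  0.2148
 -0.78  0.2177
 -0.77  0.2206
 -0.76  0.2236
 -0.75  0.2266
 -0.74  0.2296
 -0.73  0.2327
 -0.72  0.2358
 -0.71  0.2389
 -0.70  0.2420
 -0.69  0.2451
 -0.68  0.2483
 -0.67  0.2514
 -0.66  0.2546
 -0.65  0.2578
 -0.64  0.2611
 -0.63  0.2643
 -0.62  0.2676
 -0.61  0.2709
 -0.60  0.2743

£1.40

T = 0.25;  σ√T = 0.1550
ln(S/K) + (r + σ²/2)T = ln(66/60) + (0.072 + 0.31²/2)·0.25 = 0.0953 + 0.0300 = 0.1253
d₁ = 0.1253 / 0.1550 = 0.8085 → 0.81
d₂ = d₁ − σ√T = 0.8085 − 0.1550 = 0.6535 → 0.65
e^(−rT) = e^(−0.072·0.25) = 0.9822
N(−d₂) = N(-0.65) = 0.2578;  N(−d₁) = N(-0.81) = 0.2090
P = 60·0.9822·0.2578 − 66·0.2090 = 15.1927 − 13.7940 = 1.3987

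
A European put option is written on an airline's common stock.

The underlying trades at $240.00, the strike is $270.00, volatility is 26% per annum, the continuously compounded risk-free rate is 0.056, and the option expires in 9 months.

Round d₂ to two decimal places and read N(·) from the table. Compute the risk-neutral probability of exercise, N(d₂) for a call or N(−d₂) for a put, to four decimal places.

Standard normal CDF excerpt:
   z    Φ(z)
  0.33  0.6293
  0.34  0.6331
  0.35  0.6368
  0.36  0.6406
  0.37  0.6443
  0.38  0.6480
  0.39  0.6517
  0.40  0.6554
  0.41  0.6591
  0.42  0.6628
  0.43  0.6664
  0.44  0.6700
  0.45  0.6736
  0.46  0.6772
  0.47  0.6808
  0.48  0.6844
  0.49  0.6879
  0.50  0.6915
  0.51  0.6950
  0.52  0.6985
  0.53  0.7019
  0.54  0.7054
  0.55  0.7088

0.6736

σ√T = 0.26 × 0.8660 = 0.2252
d₁ = [ln(240/270) + (0.056 + ½·0.26²)·0.75] / (σ√T) = (-0.1178 + 0.0674) / 0.2252 = -0.2240 → -0.22
d₂ = -0.2240 − 0.2252 = -0.4491 → -0.45
Risk-neutral Pr[S_T < K] = N(−d₂) = N(0.45) = 0.6736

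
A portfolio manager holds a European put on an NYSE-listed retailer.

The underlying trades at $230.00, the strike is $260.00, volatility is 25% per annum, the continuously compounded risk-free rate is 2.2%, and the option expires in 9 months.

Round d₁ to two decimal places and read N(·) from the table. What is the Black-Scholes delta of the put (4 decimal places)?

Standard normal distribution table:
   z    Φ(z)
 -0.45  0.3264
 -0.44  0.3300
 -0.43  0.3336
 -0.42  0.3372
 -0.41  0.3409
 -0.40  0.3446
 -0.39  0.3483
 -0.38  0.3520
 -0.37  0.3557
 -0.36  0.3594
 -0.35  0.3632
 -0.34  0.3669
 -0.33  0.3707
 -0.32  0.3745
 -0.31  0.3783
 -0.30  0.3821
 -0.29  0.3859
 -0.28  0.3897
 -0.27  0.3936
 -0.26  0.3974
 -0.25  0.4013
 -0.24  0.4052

T = 0.75;  σ√T = 0.2165
ln(S/K) + (r + σ²/2)T = ln(230/260) + (0.022 + 0.25²/2)·0.75 = -0.1226 + 0.0399 = -0.0827
d₁ = -0.0827 / 0.2165 = -0.3818 → -0.38
N(d₁) = N(-0.38) = 0.3520
Δ_put = N(d₁) − 1 = 0.3520 − 1 = -0.6480

-0.6480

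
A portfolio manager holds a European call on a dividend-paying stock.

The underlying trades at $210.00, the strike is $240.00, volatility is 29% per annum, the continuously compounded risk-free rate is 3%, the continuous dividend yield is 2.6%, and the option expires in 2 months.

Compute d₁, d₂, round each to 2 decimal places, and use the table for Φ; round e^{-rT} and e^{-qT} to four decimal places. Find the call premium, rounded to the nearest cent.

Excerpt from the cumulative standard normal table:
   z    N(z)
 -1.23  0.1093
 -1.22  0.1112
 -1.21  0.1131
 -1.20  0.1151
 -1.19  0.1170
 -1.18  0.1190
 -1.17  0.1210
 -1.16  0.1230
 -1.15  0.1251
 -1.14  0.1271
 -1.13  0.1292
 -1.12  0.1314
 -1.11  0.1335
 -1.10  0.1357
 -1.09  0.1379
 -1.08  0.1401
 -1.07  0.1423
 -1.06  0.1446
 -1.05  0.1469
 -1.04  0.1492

$1.82

σ√T = 0.29·√0.1667 = 0.1184
d₁ = [ln(210/240) + (0.03 − 0.026 + ½·0.29²)·0.1667] / (σ√T) = (-0.1335 + 0.0077) / 0.1184 = -1.0630 ⇒ -1.06
d₂ = -1.0630 − 0.1184 = -1.1814 ⇒ -1.18
e^(−qT) = e^(−0.026·0.1667) = 0.9957;  e^(−rT) = e^(−0.03·0.1667) = 0.9950
N(d₁) = N(-1.06) = 0.1446;  N(d₂) = N(-1.18) = 0.1190
C = 210·0.9957·0.1446 − 240·0.9950·0.1190 = 30.2354 − 28.4172 = 1.8182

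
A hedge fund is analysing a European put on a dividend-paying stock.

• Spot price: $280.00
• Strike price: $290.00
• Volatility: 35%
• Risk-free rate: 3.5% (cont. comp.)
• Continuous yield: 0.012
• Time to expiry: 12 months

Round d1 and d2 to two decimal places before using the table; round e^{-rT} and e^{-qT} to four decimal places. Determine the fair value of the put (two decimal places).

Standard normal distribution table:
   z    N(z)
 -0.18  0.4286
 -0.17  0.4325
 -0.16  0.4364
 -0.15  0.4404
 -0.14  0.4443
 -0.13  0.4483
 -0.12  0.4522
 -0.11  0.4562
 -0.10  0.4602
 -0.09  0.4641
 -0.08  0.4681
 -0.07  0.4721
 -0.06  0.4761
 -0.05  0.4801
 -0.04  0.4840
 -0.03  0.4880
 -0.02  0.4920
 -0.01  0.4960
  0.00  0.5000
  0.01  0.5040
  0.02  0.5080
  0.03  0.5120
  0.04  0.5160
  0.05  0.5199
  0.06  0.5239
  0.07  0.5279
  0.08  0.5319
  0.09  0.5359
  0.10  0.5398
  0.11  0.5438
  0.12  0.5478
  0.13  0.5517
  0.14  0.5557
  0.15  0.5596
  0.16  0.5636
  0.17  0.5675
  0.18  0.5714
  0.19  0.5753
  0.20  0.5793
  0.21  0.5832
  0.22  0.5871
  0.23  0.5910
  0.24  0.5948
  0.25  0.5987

$40.39

T = 1;  σ√T = 0.3500
ln(S/K) + (r − q + σ²/2)T = ln(280/290) + (0.035 − 0.012 + 0.35²/2)·1 = -0.0351 + 0.0842 = 0.0492
d₁ = 0.0492 / 0.3500 = 0.1405 ⇒ 0.14
d₂ = d₁ − σ√T = 0.1405 − 0.3500 = -0.2095 ⇒ -0.21
exp(−qT) = exp(−0.012·1) = 0.9881;  exp(−rT) = exp(−0.035·1) = 0.9656
N(−d₂) = N(0.21) = 0.5832;  N(−d₁) = N(-0.14) = 0.4443
P = 290·0.9656·0.5832 − 280·0.9881·0.4443 = 163.3100 − 122.9236 = 40.3864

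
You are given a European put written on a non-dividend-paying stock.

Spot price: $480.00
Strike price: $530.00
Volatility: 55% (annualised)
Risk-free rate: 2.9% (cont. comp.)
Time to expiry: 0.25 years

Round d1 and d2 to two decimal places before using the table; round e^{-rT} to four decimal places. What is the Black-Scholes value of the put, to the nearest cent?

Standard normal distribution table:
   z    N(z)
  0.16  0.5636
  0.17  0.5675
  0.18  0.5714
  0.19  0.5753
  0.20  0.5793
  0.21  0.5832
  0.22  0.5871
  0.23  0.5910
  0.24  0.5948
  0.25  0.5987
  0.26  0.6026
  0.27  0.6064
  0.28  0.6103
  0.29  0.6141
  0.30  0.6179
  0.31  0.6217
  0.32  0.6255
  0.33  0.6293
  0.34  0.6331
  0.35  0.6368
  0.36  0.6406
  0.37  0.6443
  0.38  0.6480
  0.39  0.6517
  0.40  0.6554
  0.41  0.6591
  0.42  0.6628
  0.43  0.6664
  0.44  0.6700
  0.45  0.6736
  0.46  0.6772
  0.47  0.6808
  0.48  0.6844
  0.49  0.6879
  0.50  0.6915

$80.16

σ√T = 0.55 × 0.5000 = 0.2750
d₁ = [ln(480/530) + (0.029 + 0.55²/2)·0.25] / 0.2750 = [-0.0991 + 0.0451] / 0.2750 = -0.1965 ⇒ -0.20
d₂ = d₁ − σ√T = -0.1965 − 0.2750 = -0.4715 ⇒ -0.47
e^(−rT) = e^(−0.029·0.25) = 0.9928
N(−d₂) = N(0.47) = 0.6808;  N(−d₁) = N(0.20) = 0.5793
P = 530·0.9928·0.6808 − 480·0.5793 = 358.2261 − 278.0640 = 80.1621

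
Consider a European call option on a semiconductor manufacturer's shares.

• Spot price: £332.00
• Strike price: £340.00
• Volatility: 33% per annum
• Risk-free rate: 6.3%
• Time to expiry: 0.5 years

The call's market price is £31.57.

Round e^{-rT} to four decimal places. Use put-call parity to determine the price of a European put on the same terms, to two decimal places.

£29.03

exp(−rT) = exp(−0.063·0.5) = 0.9690
Put-call parity: C − P = S − K·e^(−rT) = 332 − 340·0.9690 = 332 − 329.4600 = 2.5400
P = C − (C − P) = 31.57 − (2.5400) = 29.0300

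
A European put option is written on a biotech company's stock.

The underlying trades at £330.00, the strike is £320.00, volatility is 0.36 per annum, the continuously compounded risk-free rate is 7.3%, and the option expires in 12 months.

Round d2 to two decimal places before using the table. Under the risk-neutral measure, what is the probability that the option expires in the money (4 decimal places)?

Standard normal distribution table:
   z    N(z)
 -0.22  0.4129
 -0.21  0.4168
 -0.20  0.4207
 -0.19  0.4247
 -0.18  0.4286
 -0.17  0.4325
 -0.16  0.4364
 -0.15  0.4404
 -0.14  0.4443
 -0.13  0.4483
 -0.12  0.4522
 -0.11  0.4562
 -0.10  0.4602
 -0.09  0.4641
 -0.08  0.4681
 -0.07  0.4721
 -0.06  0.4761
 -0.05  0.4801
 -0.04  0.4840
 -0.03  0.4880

T = 1;  σ√T = 0.3600
d₁ = [ln(330/320) + (0.073 + 0.36²/2)·1] / 0.3600 = [0.0308 + 0.1378] / 0.3600 = 0.4683 which rounds to 0.47
d₂ = d₁ − σ√T = 0.4683 − 0.3600 = 0.1083 which rounds to 0.11
Pr(exercise) under Q = N(−d₂) = N(-0.11) = 0.4562

0.4562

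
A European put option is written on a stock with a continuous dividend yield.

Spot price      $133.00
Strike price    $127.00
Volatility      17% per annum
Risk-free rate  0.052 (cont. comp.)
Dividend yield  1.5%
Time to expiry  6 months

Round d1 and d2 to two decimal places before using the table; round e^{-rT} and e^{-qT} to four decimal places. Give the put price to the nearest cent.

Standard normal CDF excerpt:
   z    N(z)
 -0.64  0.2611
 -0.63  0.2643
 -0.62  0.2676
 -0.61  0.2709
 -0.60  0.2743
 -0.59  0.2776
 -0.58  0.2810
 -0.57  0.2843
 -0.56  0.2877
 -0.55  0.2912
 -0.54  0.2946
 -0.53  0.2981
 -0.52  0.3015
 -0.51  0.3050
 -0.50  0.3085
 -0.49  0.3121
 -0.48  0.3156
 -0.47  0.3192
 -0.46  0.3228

T = 0.5;  σ√T = 0.1202
ln(S/K) + (r − q + σ²/2)T = ln(133/127) + (0.052 − 0.015 + 0.17²/2)·0.5 = 0.0462 + 0.0257 = 0.0719
d₁ = 0.0719 / 0.1202 = 0.5980 ≈ 0.60
d₂ = d₁ − σ√T = 0.5980 − 0.1202 = 0.4778 ≈ 0.48
e^(−qT) = e^(−0.015·0.5) = 0.9925;  e^(−rT) = e^(−0.052·0.5) = 0.9743
N(−d₂) = N(-0.48) = 0.3156;  N(−d₁) = N(-0.60) = 0.2743
P = 127·0.9743·0.3156 − 133·0.9925·0.2743 = 39.0511 − 36.2083 = 2.8428

$2.84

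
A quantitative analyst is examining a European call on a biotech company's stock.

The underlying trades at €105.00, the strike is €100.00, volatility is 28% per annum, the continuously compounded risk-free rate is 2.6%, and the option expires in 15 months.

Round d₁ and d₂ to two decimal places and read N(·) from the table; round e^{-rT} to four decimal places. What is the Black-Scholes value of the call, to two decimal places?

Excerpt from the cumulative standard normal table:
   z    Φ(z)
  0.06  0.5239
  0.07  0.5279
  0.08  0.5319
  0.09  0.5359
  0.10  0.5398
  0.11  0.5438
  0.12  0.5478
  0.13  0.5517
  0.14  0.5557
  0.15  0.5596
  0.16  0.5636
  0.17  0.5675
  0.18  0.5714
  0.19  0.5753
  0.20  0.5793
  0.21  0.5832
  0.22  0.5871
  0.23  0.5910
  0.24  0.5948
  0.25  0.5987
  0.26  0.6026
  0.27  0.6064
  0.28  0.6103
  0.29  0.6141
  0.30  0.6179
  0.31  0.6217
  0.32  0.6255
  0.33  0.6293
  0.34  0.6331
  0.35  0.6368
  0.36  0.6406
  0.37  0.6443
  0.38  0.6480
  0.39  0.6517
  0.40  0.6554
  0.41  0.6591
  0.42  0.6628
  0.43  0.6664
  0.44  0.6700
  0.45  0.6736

σ√T = 0.28·√1.25 = 0.3130
d₁ = [ln(105/100) + (0.026 + 0.28²/2)·1.25] / 0.3130 = [0.0488 + 0.0815] / 0.3130 = 0.4162 ≈ 0.42
d₂ = d₁ − σ√T = 0.4162 − 0.3130 = 0.1031 ≈ 0.10
e^(−rT) = e^(−0.026·1.25) = 0.9680
C = 105·N(0.42) − 100·0.9680·N(0.10) = 105·0.6628 − 100·0.9680·0.5398 = 69.5940 − 52.2526 = 17.3414

€17.34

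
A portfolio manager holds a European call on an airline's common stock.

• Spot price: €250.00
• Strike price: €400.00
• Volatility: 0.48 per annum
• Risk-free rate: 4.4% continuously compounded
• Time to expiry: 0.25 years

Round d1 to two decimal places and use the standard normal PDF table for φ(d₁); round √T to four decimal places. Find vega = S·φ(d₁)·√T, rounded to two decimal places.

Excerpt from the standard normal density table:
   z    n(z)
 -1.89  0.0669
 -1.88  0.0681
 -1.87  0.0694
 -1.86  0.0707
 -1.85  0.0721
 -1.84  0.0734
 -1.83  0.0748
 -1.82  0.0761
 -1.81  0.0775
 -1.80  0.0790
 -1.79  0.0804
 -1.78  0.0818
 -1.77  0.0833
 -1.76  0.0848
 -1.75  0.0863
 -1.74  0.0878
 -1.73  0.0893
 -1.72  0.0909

10.05

T = 0.25;  σ√T = 0.2400
d₁ = [ln(250/400) + (0.044 + 0.48²/2)·0.25] / 0.2400 = [-0.4700 + 0.0398] / 0.2400 = -1.7925 → -1.79
√T = √0.25 = 0.5000
φ(d₁) = φ(-1.79) = 0.0804
vega = S·φ(d₁)·√T = 250·0.0804·0.5000 = 10.0500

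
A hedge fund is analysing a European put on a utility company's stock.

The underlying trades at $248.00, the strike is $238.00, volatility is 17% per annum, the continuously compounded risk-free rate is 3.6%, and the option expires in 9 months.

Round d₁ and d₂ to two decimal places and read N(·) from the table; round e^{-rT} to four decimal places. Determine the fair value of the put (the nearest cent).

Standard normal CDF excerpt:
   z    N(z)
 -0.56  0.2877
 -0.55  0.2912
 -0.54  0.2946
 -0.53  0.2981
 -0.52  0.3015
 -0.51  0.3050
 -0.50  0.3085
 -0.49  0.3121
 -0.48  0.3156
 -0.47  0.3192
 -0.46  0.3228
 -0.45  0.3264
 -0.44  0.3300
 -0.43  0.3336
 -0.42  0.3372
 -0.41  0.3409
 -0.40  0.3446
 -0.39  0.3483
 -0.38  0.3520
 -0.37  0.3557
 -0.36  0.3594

$7.63

σ√T = 0.17·√0.75 = 0.1472
d₁ = [ln(248/238) + (0.036 + ½·0.17²)·0.75] / (σ√T) = (0.0412 + 0.0378) / 0.1472 = 0.5366 → 0.54
d₂ = 0.5366 − 0.1472 = 0.3893 → 0.39
exp(−rT) = exp(−0.036·0.75) = 0.9734
N(−d₂) = N(-0.39) = 0.3483;  N(−d₁) = N(-0.54) = 0.2946
P = 238·0.9734·0.3483 − 248·0.2946 = 80.6904 − 73.0608 = 7.6296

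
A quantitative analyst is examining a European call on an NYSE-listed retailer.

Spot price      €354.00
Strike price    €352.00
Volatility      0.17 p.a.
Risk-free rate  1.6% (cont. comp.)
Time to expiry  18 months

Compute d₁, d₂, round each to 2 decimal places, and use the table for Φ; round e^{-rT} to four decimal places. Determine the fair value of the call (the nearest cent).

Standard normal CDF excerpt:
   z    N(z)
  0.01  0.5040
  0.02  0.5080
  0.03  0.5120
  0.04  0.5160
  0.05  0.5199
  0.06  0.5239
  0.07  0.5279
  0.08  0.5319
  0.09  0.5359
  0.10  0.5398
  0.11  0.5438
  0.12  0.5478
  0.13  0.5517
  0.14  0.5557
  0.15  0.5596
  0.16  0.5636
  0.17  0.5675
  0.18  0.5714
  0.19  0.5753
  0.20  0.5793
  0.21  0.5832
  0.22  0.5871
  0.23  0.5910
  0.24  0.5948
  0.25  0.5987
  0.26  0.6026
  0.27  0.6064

σ√T = 0.17·√1.5 = 0.2082
d₁ = [ln(354/352) + (0.016 + ½·0.17²)·1.5] / (σ√T) = (0.0057 + 0.0457) / 0.2082 = 0.2466 ≈ 0.25
d₂ = 0.2466 − 0.2082 = 0.0384 ≈ 0.04
exp(−rT) = exp(−0.016·1.5) = 0.9763
C = 354·N(0.25) − 352·0.9763·N(0.04) = 354·0.5987 − 352·0.9763·0.5160 = 211.9398 − 177.3273 = 34.6125

€34.61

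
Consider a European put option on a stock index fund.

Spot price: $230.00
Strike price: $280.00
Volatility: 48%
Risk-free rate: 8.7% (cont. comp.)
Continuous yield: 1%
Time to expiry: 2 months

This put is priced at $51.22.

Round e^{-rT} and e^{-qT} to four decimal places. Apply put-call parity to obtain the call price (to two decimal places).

$4.86

exp(−qT) = exp(−0.01·0.1667) = 0.9983;  exp(−rT) = exp(−0.087·0.1667) = 0.9856
Put-call parity: C − P = S·e^(−qT) − K·e^(−rT) = 230·0.9983 − 280·0.9856 = 229.6090 − 275.9680 = -46.3590
C = P + (C − P) = 51.22 + (-46.3590) = 4.8610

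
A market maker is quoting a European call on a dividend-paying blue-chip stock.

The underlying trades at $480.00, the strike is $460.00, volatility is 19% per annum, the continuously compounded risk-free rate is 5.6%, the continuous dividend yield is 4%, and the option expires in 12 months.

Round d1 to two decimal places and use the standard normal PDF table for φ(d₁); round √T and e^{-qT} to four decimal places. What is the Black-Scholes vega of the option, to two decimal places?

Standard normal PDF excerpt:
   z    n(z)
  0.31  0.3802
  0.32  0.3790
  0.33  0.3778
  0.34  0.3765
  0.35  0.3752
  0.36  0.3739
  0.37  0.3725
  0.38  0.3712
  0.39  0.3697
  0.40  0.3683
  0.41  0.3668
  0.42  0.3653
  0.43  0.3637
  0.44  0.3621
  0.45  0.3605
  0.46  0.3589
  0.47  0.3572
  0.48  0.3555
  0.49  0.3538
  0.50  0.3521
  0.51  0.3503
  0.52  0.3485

T = 1;  σ√T = 0.1900
d₁ = [ln(480/460) + (0.056 − 0.04 + 0.19²/2)·1] / 0.1900 = [0.0426 + 0.0340] / 0.1900 = 0.4032 which rounds to 0.40
√T = √1 = 1.0000
φ(d₁) = φ(0.40) = 0.3683
e^(−qT) = e^(−0.04·1) = 0.9608
vega = S·e^(−qT)·φ(d₁)·√T = 480·0.9608·0.3683·1.0000 = 169.8541
(The put has the same vega.)

169.85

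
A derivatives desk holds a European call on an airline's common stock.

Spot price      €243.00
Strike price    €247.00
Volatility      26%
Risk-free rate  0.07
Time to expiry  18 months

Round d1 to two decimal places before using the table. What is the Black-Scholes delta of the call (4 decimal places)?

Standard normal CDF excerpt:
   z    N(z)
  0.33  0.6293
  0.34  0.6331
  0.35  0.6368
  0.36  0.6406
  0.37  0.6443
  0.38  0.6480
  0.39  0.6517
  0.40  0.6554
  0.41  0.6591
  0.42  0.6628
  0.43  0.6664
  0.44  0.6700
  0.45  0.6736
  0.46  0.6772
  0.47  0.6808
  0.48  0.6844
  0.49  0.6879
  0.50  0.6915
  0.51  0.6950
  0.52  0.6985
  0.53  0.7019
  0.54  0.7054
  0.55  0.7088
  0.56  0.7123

0.6700

σ√T = 0.26 × 1.2247 = 0.3184
ln(S/K) + (r + σ²/2)T = ln(243/247) + (0.07 + 0.26²/2)·1.5 = -0.0163 + 0.1557 = 0.1394
d₁ = 0.1394 / 0.3184 = 0.4377 → 0.44
N(d₁) = N(0.44) = 0.6700
Δ_call = N(d₁) = 0.6700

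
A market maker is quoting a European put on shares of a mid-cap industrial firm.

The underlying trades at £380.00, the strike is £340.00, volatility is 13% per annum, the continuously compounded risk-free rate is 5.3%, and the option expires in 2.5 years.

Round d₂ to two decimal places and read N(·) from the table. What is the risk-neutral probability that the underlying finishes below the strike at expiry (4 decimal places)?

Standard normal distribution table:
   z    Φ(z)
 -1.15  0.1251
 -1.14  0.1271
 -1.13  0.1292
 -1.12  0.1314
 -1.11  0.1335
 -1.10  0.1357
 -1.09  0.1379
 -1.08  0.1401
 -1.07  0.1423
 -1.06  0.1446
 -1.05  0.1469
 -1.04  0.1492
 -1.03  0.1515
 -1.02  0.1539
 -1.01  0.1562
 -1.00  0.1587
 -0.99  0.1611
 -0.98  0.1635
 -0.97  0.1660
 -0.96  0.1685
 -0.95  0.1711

σ√T = 0.13 × 1.5811 = 0.2055
d₁ = [ln(380/340) + (0.053 + 0.13²/2)·2.5] / 0.2055 = [0.1112 + 0.1536] / 0.2055 = 1.2885 ≈ 1.29
d₂ = d₁ − σ√T = 1.2885 − 0.2055 = 1.0830 ≈ 1.08
Pr(exercise) under Q = N(−d₂) = N(-1.08) = 0.1401

0.1401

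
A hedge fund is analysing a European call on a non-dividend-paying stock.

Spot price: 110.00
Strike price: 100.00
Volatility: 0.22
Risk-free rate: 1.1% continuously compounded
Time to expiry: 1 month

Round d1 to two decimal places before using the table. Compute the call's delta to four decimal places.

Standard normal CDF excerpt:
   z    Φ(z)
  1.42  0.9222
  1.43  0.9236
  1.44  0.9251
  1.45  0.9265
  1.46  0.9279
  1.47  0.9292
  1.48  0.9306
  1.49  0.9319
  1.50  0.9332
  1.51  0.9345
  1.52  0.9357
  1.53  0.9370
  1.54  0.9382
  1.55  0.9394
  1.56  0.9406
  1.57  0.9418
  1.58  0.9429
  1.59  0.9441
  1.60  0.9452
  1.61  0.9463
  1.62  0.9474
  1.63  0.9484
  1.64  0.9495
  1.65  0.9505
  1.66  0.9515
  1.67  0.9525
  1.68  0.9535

0.9394

σ√T = 0.22 × 0.2887 = 0.0635
d₁ = [ln(110/100) + (0.011 + 0.22²/2)·0.08333] / 0.0635 = [0.0953 + 0.0029] / 0.0635 = 1.5469 ≈ 1.55
N(d₁) = N(1.55) = 0.9394
Δ_call = N(d₁) = 0.9394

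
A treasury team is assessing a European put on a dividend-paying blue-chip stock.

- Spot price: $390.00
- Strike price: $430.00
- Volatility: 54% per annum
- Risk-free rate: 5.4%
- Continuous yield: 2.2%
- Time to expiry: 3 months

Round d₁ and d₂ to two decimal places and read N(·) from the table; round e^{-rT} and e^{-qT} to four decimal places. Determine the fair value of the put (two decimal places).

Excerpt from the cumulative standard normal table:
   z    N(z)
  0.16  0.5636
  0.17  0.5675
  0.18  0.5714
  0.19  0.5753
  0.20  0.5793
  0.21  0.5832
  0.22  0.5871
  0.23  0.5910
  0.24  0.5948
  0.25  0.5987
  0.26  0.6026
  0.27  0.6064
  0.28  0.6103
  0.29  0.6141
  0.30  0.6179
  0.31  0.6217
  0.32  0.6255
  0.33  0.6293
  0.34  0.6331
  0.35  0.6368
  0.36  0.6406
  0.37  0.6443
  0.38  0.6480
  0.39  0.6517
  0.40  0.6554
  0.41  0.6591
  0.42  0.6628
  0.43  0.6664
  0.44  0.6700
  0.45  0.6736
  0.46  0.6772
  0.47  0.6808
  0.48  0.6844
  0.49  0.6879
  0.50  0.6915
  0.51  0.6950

$64.14

σ√T = 0.54 × 0.5000 = 0.2700
d₁ = [ln(390/430) + (0.054 − 0.022 + 0.54²/2)·0.25] / 0.2700 = [-0.0976 + 0.0445] / 0.2700 = -0.1970 ≈ -0.20
d₂ = d₁ − σ√T = -0.1970 − 0.2700 = -0.4670 ≈ -0.47
exp(−qT) = exp(−0.022·0.25) = 0.9945;  exp(−rT) = exp(−0.054·0.25) = 0.9866
P = 430·0.9866·N(0.47) − 390·0.9945·N(0.20) = 430·0.9866·0.6808 − 390·0.9945·0.5793 = 288.8212 − 224.6844 = 64.1368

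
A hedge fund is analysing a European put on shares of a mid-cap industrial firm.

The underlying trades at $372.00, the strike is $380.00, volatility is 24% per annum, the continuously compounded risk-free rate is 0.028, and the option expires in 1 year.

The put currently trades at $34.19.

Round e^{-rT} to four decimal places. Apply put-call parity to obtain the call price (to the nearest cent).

exp(−rT) = exp(−0.028·1) = 0.9724
Put-call parity: C − P = S − K·e^(−rT) = 372 − 380·0.9724 = 372 − 369.5120 = 2.4880
C = P + (C − P) = 34.19 + (2.4880) = 36.6780

$36.68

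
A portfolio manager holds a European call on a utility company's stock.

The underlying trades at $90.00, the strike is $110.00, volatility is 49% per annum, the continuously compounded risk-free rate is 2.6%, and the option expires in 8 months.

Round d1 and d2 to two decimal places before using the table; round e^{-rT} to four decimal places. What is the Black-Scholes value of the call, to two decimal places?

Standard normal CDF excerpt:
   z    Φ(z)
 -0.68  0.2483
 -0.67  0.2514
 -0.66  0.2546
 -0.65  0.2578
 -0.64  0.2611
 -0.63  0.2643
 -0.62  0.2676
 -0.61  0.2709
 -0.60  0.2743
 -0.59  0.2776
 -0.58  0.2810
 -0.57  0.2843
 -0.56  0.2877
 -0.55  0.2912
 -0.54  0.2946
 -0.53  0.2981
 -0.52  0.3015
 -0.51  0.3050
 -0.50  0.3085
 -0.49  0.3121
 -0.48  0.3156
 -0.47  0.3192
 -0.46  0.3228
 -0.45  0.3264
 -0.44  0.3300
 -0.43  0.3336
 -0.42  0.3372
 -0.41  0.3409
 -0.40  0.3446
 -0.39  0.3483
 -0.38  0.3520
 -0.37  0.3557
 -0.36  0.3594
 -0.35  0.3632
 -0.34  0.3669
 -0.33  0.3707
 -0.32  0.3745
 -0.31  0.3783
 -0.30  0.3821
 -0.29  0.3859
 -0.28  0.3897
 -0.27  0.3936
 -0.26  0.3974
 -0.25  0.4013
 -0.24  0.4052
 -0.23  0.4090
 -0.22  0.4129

T = 0.6667;  σ√T = 0.4001
d₁ = [ln(90/110) + (0.026 + 0.49²/2)·0.6667] / 0.4001 = [-0.2007 + 0.0974] / 0.4001 = -0.2582 ≈ -0.26
d₂ = d₁ − σ√T = -0.2582 − 0.4001 = -0.6583 ≈ -0.66
e^(−rT) = e^(−0.026·0.6667) = 0.9828
N(d₁) = N(-0.26) = 0.3974;  N(d₂) = N(-0.66) = 0.2546
C = 90·0.3974 − 110·0.9828·0.2546 = 35.7660 − 27.5243 = 8.2417

$8.24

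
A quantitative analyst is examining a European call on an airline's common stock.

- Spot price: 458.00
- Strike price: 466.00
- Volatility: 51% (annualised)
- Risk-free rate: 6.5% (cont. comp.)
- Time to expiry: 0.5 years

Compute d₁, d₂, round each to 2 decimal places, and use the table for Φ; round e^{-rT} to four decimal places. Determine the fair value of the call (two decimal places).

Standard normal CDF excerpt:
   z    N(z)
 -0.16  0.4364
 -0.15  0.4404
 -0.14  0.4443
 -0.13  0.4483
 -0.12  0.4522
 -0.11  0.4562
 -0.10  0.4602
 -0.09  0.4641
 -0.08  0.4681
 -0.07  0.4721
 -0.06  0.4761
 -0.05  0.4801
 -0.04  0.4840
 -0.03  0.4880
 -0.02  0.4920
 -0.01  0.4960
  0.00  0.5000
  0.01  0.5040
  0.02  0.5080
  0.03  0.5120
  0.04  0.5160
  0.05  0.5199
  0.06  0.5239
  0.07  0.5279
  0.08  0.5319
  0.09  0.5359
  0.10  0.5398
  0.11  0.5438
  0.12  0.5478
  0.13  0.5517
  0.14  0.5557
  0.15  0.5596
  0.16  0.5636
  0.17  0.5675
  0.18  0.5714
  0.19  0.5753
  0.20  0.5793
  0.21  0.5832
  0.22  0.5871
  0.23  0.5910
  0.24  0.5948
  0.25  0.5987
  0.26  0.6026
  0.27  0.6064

68.47

T = 0.5;  σ√T = 0.3606
ln(S/K) + (r + σ²/2)T = ln(458/466) + (0.065 + 0.51²/2)·0.5 = -0.0173 + 0.0975 = 0.0802
d₁ = 0.0802 / 0.3606 = 0.2224 → 0.22
d₂ = d₁ − σ√T = 0.2224 − 0.3606 = -0.1382 → -0.14
e^(−rT) = e^(−0.065·0.5) = 0.9680
N(d₁) = N(0.22) = 0.5871;  N(d₂) = N(-0.14) = 0.4443
C = 458·0.5871 − 466·0.9680·0.4443 = 268.8918 − 200.4184 = 68.4734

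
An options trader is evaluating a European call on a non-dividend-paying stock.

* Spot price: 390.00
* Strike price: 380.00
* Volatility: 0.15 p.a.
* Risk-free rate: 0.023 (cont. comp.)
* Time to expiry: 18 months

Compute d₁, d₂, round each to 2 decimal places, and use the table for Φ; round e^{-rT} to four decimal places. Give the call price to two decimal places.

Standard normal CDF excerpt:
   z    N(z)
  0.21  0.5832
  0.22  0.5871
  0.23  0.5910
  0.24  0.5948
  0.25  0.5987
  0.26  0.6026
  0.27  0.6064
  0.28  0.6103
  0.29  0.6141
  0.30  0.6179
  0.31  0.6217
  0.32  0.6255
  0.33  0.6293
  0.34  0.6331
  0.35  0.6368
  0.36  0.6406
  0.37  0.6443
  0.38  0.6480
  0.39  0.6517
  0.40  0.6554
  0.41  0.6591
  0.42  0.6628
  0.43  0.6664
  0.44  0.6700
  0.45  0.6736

40.13

σ√T = 0.15 × 1.2247 = 0.1837
d₁ = [ln(390/380) + (0.023 + ½·0.15²)·1.5] / (σ√T) = (0.0260 + 0.0514) / 0.1837 = 0.4210 → 0.42
d₂ = 0.4210 − 0.1837 = 0.2373 → 0.24
exp(−rT) = exp(−0.023·1.5) = 0.9661
N(d₁) = N(0.42) = 0.6628;  N(d₂) = N(0.24) = 0.5948
C = 390·0.6628 − 380·0.9661·0.5948 = 258.4920 − 218.3618 = 40.1302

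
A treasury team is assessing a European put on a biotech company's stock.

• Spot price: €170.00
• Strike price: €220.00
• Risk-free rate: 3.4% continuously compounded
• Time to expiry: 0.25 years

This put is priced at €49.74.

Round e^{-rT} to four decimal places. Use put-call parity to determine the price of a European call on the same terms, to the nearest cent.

€1.61

exp(−rT) = exp(−0.034·0.25) = 0.9915
Put-call parity: C − P = S − K·e^(−rT) = 170 − 220·0.9915 = 170 − 218.1300 = -48.1300
C = P + (C − P) = 49.74 + (-48.1300) = 1.6100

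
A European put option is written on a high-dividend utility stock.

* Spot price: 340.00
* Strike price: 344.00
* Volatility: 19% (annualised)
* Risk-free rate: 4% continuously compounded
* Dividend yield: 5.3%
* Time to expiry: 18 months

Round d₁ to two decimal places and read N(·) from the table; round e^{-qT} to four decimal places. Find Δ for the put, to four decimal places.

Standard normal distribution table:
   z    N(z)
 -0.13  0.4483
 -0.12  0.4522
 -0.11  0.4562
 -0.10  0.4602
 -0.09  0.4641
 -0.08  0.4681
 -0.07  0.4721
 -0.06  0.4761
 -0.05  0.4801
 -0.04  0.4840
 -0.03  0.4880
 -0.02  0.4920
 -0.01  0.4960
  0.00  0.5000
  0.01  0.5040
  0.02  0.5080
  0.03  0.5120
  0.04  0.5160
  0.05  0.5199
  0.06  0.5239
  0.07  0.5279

σ√T = 0.19 × 1.2247 = 0.2327
d₁ = [ln(340/344) + (0.04 − 0.053 + ½·0.19²)·1.5] / (σ√T) = (-0.0117 + 0.0076) / 0.2327 = -0.0177 ⇒ -0.02
N(d₁) = N(-0.02) = 0.4920
Δ_put = e^(−qT)·(N(d₁) − 1) = 0.9236·(0.4920 − 1) = -0.4692

-0.4692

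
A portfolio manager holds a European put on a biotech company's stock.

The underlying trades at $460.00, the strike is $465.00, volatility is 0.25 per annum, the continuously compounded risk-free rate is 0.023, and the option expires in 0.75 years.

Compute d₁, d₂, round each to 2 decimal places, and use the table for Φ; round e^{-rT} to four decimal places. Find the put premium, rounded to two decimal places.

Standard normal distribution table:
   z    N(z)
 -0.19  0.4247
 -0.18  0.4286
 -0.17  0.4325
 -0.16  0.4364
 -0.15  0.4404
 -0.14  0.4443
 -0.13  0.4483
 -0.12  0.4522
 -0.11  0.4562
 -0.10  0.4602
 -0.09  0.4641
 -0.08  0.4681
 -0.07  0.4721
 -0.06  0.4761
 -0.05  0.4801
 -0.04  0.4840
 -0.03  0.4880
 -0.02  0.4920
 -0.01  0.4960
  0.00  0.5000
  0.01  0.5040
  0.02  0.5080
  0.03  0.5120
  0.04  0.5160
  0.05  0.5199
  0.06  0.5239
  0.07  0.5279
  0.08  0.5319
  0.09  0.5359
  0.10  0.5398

T = 0.75;  σ√T = 0.2165
d₁ = [ln(460/465) + (0.023 + ½·0.25²)·0.75] / (σ√T) = (-0.0108 + 0.0407) / 0.2165 = 0.1380 → 0.14
d₂ = 0.1380 − 0.2165 = -0.0785 → -0.08
e^(−rT) = e^(−0.023·0.75) = 0.9829
P = 465·0.9829·N(0.08) − 460·N(-0.14) = 465·0.9829·0.5319 − 460·0.4443 = 243.1041 − 204.3780 = 38.7261

$38.73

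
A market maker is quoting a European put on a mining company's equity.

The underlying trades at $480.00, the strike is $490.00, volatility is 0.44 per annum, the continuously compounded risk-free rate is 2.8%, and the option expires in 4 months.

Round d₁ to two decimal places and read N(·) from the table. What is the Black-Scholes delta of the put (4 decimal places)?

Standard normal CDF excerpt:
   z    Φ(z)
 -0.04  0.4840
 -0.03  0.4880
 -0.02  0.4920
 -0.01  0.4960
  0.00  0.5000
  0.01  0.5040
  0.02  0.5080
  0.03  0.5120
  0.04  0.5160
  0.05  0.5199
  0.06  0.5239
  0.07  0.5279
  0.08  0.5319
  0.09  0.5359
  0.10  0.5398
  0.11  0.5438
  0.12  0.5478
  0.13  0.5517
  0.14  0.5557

-0.4681

σ√T = 0.44 × 0.5774 = 0.2540
ln(S/K) + (r + σ²/2)T = ln(480/490) + (0.028 + 0.44²/2)·0.3333 = -0.0206 + 0.0416 = 0.0210
d₁ = 0.0210 / 0.2540 = 0.0826 ≈ 0.08
N(d₁) = N(0.08) = 0.5319
Δ_put = N(d₁) − 1 = 0.5319 − 1 = -0.4681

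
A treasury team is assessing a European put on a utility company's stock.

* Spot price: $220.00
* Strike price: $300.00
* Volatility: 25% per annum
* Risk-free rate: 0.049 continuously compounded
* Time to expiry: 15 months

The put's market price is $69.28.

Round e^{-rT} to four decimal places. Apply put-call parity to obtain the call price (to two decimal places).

$7.10

e^(−rT) = e^(−0.049·1.25) = 0.9406
Put-call parity: C − P = S − K·e^(−rT) = 220 − 300·0.9406 = 220 − 282.1800 = -62.1800
C = P + (C − P) = 69.28 + (-62.1800) = 7.1000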